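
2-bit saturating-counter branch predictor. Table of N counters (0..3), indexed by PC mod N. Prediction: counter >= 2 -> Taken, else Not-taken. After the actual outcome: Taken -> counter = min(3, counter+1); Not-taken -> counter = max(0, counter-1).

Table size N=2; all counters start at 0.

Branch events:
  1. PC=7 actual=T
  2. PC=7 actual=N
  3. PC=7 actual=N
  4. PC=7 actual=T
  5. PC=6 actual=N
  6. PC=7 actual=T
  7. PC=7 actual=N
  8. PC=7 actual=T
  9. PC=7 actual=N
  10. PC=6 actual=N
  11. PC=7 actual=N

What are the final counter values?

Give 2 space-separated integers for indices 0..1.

Ev 1: PC=7 idx=1 pred=N actual=T -> ctr[1]=1
Ev 2: PC=7 idx=1 pred=N actual=N -> ctr[1]=0
Ev 3: PC=7 idx=1 pred=N actual=N -> ctr[1]=0
Ev 4: PC=7 idx=1 pred=N actual=T -> ctr[1]=1
Ev 5: PC=6 idx=0 pred=N actual=N -> ctr[0]=0
Ev 6: PC=7 idx=1 pred=N actual=T -> ctr[1]=2
Ev 7: PC=7 idx=1 pred=T actual=N -> ctr[1]=1
Ev 8: PC=7 idx=1 pred=N actual=T -> ctr[1]=2
Ev 9: PC=7 idx=1 pred=T actual=N -> ctr[1]=1
Ev 10: PC=6 idx=0 pred=N actual=N -> ctr[0]=0
Ev 11: PC=7 idx=1 pred=N actual=N -> ctr[1]=0

Answer: 0 0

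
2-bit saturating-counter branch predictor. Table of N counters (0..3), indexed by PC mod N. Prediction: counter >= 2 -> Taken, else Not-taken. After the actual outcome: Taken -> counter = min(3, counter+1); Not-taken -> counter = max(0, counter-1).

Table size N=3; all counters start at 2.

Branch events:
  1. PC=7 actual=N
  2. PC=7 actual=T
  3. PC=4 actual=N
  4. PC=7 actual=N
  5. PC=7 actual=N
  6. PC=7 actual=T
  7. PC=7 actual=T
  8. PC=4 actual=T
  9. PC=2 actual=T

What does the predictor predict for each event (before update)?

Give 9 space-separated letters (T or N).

Answer: T N T N N N N T T

Derivation:
Ev 1: PC=7 idx=1 pred=T actual=N -> ctr[1]=1
Ev 2: PC=7 idx=1 pred=N actual=T -> ctr[1]=2
Ev 3: PC=4 idx=1 pred=T actual=N -> ctr[1]=1
Ev 4: PC=7 idx=1 pred=N actual=N -> ctr[1]=0
Ev 5: PC=7 idx=1 pred=N actual=N -> ctr[1]=0
Ev 6: PC=7 idx=1 pred=N actual=T -> ctr[1]=1
Ev 7: PC=7 idx=1 pred=N actual=T -> ctr[1]=2
Ev 8: PC=4 idx=1 pred=T actual=T -> ctr[1]=3
Ev 9: PC=2 idx=2 pred=T actual=T -> ctr[2]=3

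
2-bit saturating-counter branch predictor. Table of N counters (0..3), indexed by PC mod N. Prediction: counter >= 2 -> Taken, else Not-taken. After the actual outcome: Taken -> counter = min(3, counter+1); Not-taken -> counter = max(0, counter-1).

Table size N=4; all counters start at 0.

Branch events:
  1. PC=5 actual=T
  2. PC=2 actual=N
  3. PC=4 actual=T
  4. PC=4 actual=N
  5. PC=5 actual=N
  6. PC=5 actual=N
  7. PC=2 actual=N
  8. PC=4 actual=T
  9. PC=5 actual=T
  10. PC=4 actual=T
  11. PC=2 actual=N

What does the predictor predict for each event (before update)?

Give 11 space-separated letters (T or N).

Ev 1: PC=5 idx=1 pred=N actual=T -> ctr[1]=1
Ev 2: PC=2 idx=2 pred=N actual=N -> ctr[2]=0
Ev 3: PC=4 idx=0 pred=N actual=T -> ctr[0]=1
Ev 4: PC=4 idx=0 pred=N actual=N -> ctr[0]=0
Ev 5: PC=5 idx=1 pred=N actual=N -> ctr[1]=0
Ev 6: PC=5 idx=1 pred=N actual=N -> ctr[1]=0
Ev 7: PC=2 idx=2 pred=N actual=N -> ctr[2]=0
Ev 8: PC=4 idx=0 pred=N actual=T -> ctr[0]=1
Ev 9: PC=5 idx=1 pred=N actual=T -> ctr[1]=1
Ev 10: PC=4 idx=0 pred=N actual=T -> ctr[0]=2
Ev 11: PC=2 idx=2 pred=N actual=N -> ctr[2]=0

Answer: N N N N N N N N N N N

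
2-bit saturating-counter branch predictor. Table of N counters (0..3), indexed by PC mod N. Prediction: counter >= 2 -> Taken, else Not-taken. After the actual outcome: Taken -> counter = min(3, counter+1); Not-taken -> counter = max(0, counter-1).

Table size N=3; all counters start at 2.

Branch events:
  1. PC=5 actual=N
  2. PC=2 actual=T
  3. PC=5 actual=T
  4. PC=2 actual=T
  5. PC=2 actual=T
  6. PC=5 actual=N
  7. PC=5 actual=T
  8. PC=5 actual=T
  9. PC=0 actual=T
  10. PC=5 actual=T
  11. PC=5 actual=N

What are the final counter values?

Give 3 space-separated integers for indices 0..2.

Ev 1: PC=5 idx=2 pred=T actual=N -> ctr[2]=1
Ev 2: PC=2 idx=2 pred=N actual=T -> ctr[2]=2
Ev 3: PC=5 idx=2 pred=T actual=T -> ctr[2]=3
Ev 4: PC=2 idx=2 pred=T actual=T -> ctr[2]=3
Ev 5: PC=2 idx=2 pred=T actual=T -> ctr[2]=3
Ev 6: PC=5 idx=2 pred=T actual=N -> ctr[2]=2
Ev 7: PC=5 idx=2 pred=T actual=T -> ctr[2]=3
Ev 8: PC=5 idx=2 pred=T actual=T -> ctr[2]=3
Ev 9: PC=0 idx=0 pred=T actual=T -> ctr[0]=3
Ev 10: PC=5 idx=2 pred=T actual=T -> ctr[2]=3
Ev 11: PC=5 idx=2 pred=T actual=N -> ctr[2]=2

Answer: 3 2 2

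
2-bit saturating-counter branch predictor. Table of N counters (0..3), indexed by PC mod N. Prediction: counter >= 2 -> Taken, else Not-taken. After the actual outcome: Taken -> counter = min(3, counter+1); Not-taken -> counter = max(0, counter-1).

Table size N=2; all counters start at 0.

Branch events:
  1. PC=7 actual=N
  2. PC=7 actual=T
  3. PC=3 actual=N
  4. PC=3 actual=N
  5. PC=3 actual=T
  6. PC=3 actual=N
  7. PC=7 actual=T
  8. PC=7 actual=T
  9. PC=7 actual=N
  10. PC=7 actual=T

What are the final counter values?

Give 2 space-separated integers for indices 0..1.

Ev 1: PC=7 idx=1 pred=N actual=N -> ctr[1]=0
Ev 2: PC=7 idx=1 pred=N actual=T -> ctr[1]=1
Ev 3: PC=3 idx=1 pred=N actual=N -> ctr[1]=0
Ev 4: PC=3 idx=1 pred=N actual=N -> ctr[1]=0
Ev 5: PC=3 idx=1 pred=N actual=T -> ctr[1]=1
Ev 6: PC=3 idx=1 pred=N actual=N -> ctr[1]=0
Ev 7: PC=7 idx=1 pred=N actual=T -> ctr[1]=1
Ev 8: PC=7 idx=1 pred=N actual=T -> ctr[1]=2
Ev 9: PC=7 idx=1 pred=T actual=N -> ctr[1]=1
Ev 10: PC=7 idx=1 pred=N actual=T -> ctr[1]=2

Answer: 0 2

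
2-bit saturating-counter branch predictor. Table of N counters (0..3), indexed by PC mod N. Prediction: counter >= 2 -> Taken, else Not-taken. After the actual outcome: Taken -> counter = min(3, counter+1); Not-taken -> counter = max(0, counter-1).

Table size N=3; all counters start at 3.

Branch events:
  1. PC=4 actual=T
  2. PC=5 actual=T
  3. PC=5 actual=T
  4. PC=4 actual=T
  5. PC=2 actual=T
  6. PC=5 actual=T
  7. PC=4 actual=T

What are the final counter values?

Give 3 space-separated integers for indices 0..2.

Ev 1: PC=4 idx=1 pred=T actual=T -> ctr[1]=3
Ev 2: PC=5 idx=2 pred=T actual=T -> ctr[2]=3
Ev 3: PC=5 idx=2 pred=T actual=T -> ctr[2]=3
Ev 4: PC=4 idx=1 pred=T actual=T -> ctr[1]=3
Ev 5: PC=2 idx=2 pred=T actual=T -> ctr[2]=3
Ev 6: PC=5 idx=2 pred=T actual=T -> ctr[2]=3
Ev 7: PC=4 idx=1 pred=T actual=T -> ctr[1]=3

Answer: 3 3 3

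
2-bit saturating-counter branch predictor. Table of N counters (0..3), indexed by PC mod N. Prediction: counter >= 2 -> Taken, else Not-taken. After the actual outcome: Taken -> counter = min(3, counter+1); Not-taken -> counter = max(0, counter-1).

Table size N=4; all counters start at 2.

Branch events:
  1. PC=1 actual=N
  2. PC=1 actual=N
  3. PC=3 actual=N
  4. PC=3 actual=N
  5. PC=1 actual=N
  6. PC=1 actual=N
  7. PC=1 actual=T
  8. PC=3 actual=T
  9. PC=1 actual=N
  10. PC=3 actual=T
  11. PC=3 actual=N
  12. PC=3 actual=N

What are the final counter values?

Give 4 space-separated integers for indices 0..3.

Ev 1: PC=1 idx=1 pred=T actual=N -> ctr[1]=1
Ev 2: PC=1 idx=1 pred=N actual=N -> ctr[1]=0
Ev 3: PC=3 idx=3 pred=T actual=N -> ctr[3]=1
Ev 4: PC=3 idx=3 pred=N actual=N -> ctr[3]=0
Ev 5: PC=1 idx=1 pred=N actual=N -> ctr[1]=0
Ev 6: PC=1 idx=1 pred=N actual=N -> ctr[1]=0
Ev 7: PC=1 idx=1 pred=N actual=T -> ctr[1]=1
Ev 8: PC=3 idx=3 pred=N actual=T -> ctr[3]=1
Ev 9: PC=1 idx=1 pred=N actual=N -> ctr[1]=0
Ev 10: PC=3 idx=3 pred=N actual=T -> ctr[3]=2
Ev 11: PC=3 idx=3 pred=T actual=N -> ctr[3]=1
Ev 12: PC=3 idx=3 pred=N actual=N -> ctr[3]=0

Answer: 2 0 2 0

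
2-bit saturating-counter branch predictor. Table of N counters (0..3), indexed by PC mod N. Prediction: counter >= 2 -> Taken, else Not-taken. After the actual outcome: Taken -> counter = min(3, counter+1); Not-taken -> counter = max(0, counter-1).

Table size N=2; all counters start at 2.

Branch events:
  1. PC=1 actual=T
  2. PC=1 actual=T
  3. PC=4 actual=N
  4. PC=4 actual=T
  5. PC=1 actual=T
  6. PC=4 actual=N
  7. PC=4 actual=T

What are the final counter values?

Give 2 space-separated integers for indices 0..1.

Ev 1: PC=1 idx=1 pred=T actual=T -> ctr[1]=3
Ev 2: PC=1 idx=1 pred=T actual=T -> ctr[1]=3
Ev 3: PC=4 idx=0 pred=T actual=N -> ctr[0]=1
Ev 4: PC=4 idx=0 pred=N actual=T -> ctr[0]=2
Ev 5: PC=1 idx=1 pred=T actual=T -> ctr[1]=3
Ev 6: PC=4 idx=0 pred=T actual=N -> ctr[0]=1
Ev 7: PC=4 idx=0 pred=N actual=T -> ctr[0]=2

Answer: 2 3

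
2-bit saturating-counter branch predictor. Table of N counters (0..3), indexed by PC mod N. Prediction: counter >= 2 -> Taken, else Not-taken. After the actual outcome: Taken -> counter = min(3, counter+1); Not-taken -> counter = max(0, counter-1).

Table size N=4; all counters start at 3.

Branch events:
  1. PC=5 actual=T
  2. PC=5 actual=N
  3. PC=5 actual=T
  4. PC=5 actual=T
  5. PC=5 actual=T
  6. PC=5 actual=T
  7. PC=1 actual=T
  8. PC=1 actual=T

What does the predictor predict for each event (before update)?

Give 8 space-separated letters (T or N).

Answer: T T T T T T T T

Derivation:
Ev 1: PC=5 idx=1 pred=T actual=T -> ctr[1]=3
Ev 2: PC=5 idx=1 pred=T actual=N -> ctr[1]=2
Ev 3: PC=5 idx=1 pred=T actual=T -> ctr[1]=3
Ev 4: PC=5 idx=1 pred=T actual=T -> ctr[1]=3
Ev 5: PC=5 idx=1 pred=T actual=T -> ctr[1]=3
Ev 6: PC=5 idx=1 pred=T actual=T -> ctr[1]=3
Ev 7: PC=1 idx=1 pred=T actual=T -> ctr[1]=3
Ev 8: PC=1 idx=1 pred=T actual=T -> ctr[1]=3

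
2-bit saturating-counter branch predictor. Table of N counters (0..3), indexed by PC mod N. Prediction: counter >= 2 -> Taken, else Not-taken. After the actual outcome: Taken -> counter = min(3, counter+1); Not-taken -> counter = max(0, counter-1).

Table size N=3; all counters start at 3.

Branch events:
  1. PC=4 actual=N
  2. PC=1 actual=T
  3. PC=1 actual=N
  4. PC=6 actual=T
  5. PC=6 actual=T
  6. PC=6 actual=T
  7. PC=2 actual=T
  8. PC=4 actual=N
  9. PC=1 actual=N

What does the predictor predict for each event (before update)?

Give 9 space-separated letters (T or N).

Answer: T T T T T T T T N

Derivation:
Ev 1: PC=4 idx=1 pred=T actual=N -> ctr[1]=2
Ev 2: PC=1 idx=1 pred=T actual=T -> ctr[1]=3
Ev 3: PC=1 idx=1 pred=T actual=N -> ctr[1]=2
Ev 4: PC=6 idx=0 pred=T actual=T -> ctr[0]=3
Ev 5: PC=6 idx=0 pred=T actual=T -> ctr[0]=3
Ev 6: PC=6 idx=0 pred=T actual=T -> ctr[0]=3
Ev 7: PC=2 idx=2 pred=T actual=T -> ctr[2]=3
Ev 8: PC=4 idx=1 pred=T actual=N -> ctr[1]=1
Ev 9: PC=1 idx=1 pred=N actual=N -> ctr[1]=0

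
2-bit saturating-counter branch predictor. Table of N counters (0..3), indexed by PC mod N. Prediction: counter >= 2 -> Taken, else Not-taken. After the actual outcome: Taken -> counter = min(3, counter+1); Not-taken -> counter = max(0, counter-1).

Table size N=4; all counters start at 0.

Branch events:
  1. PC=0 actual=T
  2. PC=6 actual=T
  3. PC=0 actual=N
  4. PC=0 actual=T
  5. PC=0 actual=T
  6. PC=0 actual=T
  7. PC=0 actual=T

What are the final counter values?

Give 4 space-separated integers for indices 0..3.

Answer: 3 0 1 0

Derivation:
Ev 1: PC=0 idx=0 pred=N actual=T -> ctr[0]=1
Ev 2: PC=6 idx=2 pred=N actual=T -> ctr[2]=1
Ev 3: PC=0 idx=0 pred=N actual=N -> ctr[0]=0
Ev 4: PC=0 idx=0 pred=N actual=T -> ctr[0]=1
Ev 5: PC=0 idx=0 pred=N actual=T -> ctr[0]=2
Ev 6: PC=0 idx=0 pred=T actual=T -> ctr[0]=3
Ev 7: PC=0 idx=0 pred=T actual=T -> ctr[0]=3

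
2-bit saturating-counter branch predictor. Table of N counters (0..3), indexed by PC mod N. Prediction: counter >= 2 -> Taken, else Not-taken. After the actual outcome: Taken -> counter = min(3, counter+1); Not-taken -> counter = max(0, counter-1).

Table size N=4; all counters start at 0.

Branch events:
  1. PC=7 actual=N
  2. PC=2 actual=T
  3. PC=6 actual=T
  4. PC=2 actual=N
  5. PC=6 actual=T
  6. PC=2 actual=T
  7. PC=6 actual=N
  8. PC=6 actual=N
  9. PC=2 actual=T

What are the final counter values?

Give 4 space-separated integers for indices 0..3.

Answer: 0 0 2 0

Derivation:
Ev 1: PC=7 idx=3 pred=N actual=N -> ctr[3]=0
Ev 2: PC=2 idx=2 pred=N actual=T -> ctr[2]=1
Ev 3: PC=6 idx=2 pred=N actual=T -> ctr[2]=2
Ev 4: PC=2 idx=2 pred=T actual=N -> ctr[2]=1
Ev 5: PC=6 idx=2 pred=N actual=T -> ctr[2]=2
Ev 6: PC=2 idx=2 pred=T actual=T -> ctr[2]=3
Ev 7: PC=6 idx=2 pred=T actual=N -> ctr[2]=2
Ev 8: PC=6 idx=2 pred=T actual=N -> ctr[2]=1
Ev 9: PC=2 idx=2 pred=N actual=T -> ctr[2]=2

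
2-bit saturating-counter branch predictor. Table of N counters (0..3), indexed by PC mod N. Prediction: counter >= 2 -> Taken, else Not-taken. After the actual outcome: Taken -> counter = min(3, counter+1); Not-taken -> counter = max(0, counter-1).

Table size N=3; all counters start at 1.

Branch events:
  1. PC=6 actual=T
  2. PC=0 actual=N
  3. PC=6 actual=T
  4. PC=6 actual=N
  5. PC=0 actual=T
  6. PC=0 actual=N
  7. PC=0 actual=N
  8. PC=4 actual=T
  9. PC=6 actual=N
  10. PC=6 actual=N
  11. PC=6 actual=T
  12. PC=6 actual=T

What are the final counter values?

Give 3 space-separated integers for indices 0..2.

Ev 1: PC=6 idx=0 pred=N actual=T -> ctr[0]=2
Ev 2: PC=0 idx=0 pred=T actual=N -> ctr[0]=1
Ev 3: PC=6 idx=0 pred=N actual=T -> ctr[0]=2
Ev 4: PC=6 idx=0 pred=T actual=N -> ctr[0]=1
Ev 5: PC=0 idx=0 pred=N actual=T -> ctr[0]=2
Ev 6: PC=0 idx=0 pred=T actual=N -> ctr[0]=1
Ev 7: PC=0 idx=0 pred=N actual=N -> ctr[0]=0
Ev 8: PC=4 idx=1 pred=N actual=T -> ctr[1]=2
Ev 9: PC=6 idx=0 pred=N actual=N -> ctr[0]=0
Ev 10: PC=6 idx=0 pred=N actual=N -> ctr[0]=0
Ev 11: PC=6 idx=0 pred=N actual=T -> ctr[0]=1
Ev 12: PC=6 idx=0 pred=N actual=T -> ctr[0]=2

Answer: 2 2 1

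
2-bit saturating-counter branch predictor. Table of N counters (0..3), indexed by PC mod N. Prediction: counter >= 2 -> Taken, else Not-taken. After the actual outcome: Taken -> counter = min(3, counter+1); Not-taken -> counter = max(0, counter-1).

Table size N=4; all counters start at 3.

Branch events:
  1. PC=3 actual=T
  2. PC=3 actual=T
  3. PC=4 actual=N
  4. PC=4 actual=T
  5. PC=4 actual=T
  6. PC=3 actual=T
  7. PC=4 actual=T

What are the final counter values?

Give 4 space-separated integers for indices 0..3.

Answer: 3 3 3 3

Derivation:
Ev 1: PC=3 idx=3 pred=T actual=T -> ctr[3]=3
Ev 2: PC=3 idx=3 pred=T actual=T -> ctr[3]=3
Ev 3: PC=4 idx=0 pred=T actual=N -> ctr[0]=2
Ev 4: PC=4 idx=0 pred=T actual=T -> ctr[0]=3
Ev 5: PC=4 idx=0 pred=T actual=T -> ctr[0]=3
Ev 6: PC=3 idx=3 pred=T actual=T -> ctr[3]=3
Ev 7: PC=4 idx=0 pred=T actual=T -> ctr[0]=3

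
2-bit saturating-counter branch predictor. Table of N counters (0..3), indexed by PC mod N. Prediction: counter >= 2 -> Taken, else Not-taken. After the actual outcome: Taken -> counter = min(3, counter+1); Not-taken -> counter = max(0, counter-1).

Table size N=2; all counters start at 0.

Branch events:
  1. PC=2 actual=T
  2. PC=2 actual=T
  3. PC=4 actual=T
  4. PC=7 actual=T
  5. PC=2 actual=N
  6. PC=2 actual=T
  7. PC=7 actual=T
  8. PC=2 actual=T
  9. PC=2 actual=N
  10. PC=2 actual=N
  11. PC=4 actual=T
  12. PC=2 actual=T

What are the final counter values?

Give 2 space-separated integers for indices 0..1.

Ev 1: PC=2 idx=0 pred=N actual=T -> ctr[0]=1
Ev 2: PC=2 idx=0 pred=N actual=T -> ctr[0]=2
Ev 3: PC=4 idx=0 pred=T actual=T -> ctr[0]=3
Ev 4: PC=7 idx=1 pred=N actual=T -> ctr[1]=1
Ev 5: PC=2 idx=0 pred=T actual=N -> ctr[0]=2
Ev 6: PC=2 idx=0 pred=T actual=T -> ctr[0]=3
Ev 7: PC=7 idx=1 pred=N actual=T -> ctr[1]=2
Ev 8: PC=2 idx=0 pred=T actual=T -> ctr[0]=3
Ev 9: PC=2 idx=0 pred=T actual=N -> ctr[0]=2
Ev 10: PC=2 idx=0 pred=T actual=N -> ctr[0]=1
Ev 11: PC=4 idx=0 pred=N actual=T -> ctr[0]=2
Ev 12: PC=2 idx=0 pred=T actual=T -> ctr[0]=3

Answer: 3 2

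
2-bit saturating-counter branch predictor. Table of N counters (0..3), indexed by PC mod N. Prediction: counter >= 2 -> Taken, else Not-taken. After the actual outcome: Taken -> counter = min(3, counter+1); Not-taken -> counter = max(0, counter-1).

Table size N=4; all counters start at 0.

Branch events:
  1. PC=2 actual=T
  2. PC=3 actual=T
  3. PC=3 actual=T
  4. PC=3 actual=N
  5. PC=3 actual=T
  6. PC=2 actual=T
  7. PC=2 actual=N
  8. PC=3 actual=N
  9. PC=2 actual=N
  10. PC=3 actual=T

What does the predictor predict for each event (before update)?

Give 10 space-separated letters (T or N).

Answer: N N N T N N T T N N

Derivation:
Ev 1: PC=2 idx=2 pred=N actual=T -> ctr[2]=1
Ev 2: PC=3 idx=3 pred=N actual=T -> ctr[3]=1
Ev 3: PC=3 idx=3 pred=N actual=T -> ctr[3]=2
Ev 4: PC=3 idx=3 pred=T actual=N -> ctr[3]=1
Ev 5: PC=3 idx=3 pred=N actual=T -> ctr[3]=2
Ev 6: PC=2 idx=2 pred=N actual=T -> ctr[2]=2
Ev 7: PC=2 idx=2 pred=T actual=N -> ctr[2]=1
Ev 8: PC=3 idx=3 pred=T actual=N -> ctr[3]=1
Ev 9: PC=2 idx=2 pred=N actual=N -> ctr[2]=0
Ev 10: PC=3 idx=3 pred=N actual=T -> ctr[3]=2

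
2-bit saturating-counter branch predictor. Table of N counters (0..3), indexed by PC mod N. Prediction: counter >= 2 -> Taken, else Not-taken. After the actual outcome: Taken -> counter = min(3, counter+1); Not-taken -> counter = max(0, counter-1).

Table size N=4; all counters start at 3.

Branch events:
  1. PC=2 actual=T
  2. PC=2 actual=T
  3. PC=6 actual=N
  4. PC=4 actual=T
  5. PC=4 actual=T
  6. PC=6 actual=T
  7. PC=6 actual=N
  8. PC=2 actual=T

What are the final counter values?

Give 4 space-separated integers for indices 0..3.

Answer: 3 3 3 3

Derivation:
Ev 1: PC=2 idx=2 pred=T actual=T -> ctr[2]=3
Ev 2: PC=2 idx=2 pred=T actual=T -> ctr[2]=3
Ev 3: PC=6 idx=2 pred=T actual=N -> ctr[2]=2
Ev 4: PC=4 idx=0 pred=T actual=T -> ctr[0]=3
Ev 5: PC=4 idx=0 pred=T actual=T -> ctr[0]=3
Ev 6: PC=6 idx=2 pred=T actual=T -> ctr[2]=3
Ev 7: PC=6 idx=2 pred=T actual=N -> ctr[2]=2
Ev 8: PC=2 idx=2 pred=T actual=T -> ctr[2]=3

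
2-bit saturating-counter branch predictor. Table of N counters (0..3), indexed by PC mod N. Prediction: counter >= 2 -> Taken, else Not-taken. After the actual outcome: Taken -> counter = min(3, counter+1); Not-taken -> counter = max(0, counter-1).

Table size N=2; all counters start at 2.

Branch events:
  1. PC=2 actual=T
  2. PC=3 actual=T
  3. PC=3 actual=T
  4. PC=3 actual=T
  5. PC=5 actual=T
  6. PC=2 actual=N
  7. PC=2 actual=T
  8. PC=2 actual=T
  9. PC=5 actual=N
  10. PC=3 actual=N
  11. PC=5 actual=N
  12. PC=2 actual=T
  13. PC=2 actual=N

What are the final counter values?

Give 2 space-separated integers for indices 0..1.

Answer: 2 0

Derivation:
Ev 1: PC=2 idx=0 pred=T actual=T -> ctr[0]=3
Ev 2: PC=3 idx=1 pred=T actual=T -> ctr[1]=3
Ev 3: PC=3 idx=1 pred=T actual=T -> ctr[1]=3
Ev 4: PC=3 idx=1 pred=T actual=T -> ctr[1]=3
Ev 5: PC=5 idx=1 pred=T actual=T -> ctr[1]=3
Ev 6: PC=2 idx=0 pred=T actual=N -> ctr[0]=2
Ev 7: PC=2 idx=0 pred=T actual=T -> ctr[0]=3
Ev 8: PC=2 idx=0 pred=T actual=T -> ctr[0]=3
Ev 9: PC=5 idx=1 pred=T actual=N -> ctr[1]=2
Ev 10: PC=3 idx=1 pred=T actual=N -> ctr[1]=1
Ev 11: PC=5 idx=1 pred=N actual=N -> ctr[1]=0
Ev 12: PC=2 idx=0 pred=T actual=T -> ctr[0]=3
Ev 13: PC=2 idx=0 pred=T actual=N -> ctr[0]=2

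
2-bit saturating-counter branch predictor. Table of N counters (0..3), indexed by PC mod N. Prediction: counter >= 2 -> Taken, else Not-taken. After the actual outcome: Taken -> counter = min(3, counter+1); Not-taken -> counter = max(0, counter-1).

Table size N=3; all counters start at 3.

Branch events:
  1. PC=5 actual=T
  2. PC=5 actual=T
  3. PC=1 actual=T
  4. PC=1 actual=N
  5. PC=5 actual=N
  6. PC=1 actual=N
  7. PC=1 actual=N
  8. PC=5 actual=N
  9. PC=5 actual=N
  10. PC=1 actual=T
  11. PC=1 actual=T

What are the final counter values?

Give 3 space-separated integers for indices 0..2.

Answer: 3 2 0

Derivation:
Ev 1: PC=5 idx=2 pred=T actual=T -> ctr[2]=3
Ev 2: PC=5 idx=2 pred=T actual=T -> ctr[2]=3
Ev 3: PC=1 idx=1 pred=T actual=T -> ctr[1]=3
Ev 4: PC=1 idx=1 pred=T actual=N -> ctr[1]=2
Ev 5: PC=5 idx=2 pred=T actual=N -> ctr[2]=2
Ev 6: PC=1 idx=1 pred=T actual=N -> ctr[1]=1
Ev 7: PC=1 idx=1 pred=N actual=N -> ctr[1]=0
Ev 8: PC=5 idx=2 pred=T actual=N -> ctr[2]=1
Ev 9: PC=5 idx=2 pred=N actual=N -> ctr[2]=0
Ev 10: PC=1 idx=1 pred=N actual=T -> ctr[1]=1
Ev 11: PC=1 idx=1 pred=N actual=T -> ctr[1]=2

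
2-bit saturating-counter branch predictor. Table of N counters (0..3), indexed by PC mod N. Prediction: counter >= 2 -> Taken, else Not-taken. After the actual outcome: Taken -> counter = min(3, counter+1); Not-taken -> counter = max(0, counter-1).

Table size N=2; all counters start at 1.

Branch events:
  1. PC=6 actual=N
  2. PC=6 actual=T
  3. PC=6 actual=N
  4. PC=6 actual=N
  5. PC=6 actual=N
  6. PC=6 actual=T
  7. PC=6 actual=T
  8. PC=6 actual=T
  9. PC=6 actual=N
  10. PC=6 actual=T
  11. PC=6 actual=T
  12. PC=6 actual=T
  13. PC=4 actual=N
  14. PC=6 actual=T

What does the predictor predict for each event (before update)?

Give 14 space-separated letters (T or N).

Ev 1: PC=6 idx=0 pred=N actual=N -> ctr[0]=0
Ev 2: PC=6 idx=0 pred=N actual=T -> ctr[0]=1
Ev 3: PC=6 idx=0 pred=N actual=N -> ctr[0]=0
Ev 4: PC=6 idx=0 pred=N actual=N -> ctr[0]=0
Ev 5: PC=6 idx=0 pred=N actual=N -> ctr[0]=0
Ev 6: PC=6 idx=0 pred=N actual=T -> ctr[0]=1
Ev 7: PC=6 idx=0 pred=N actual=T -> ctr[0]=2
Ev 8: PC=6 idx=0 pred=T actual=T -> ctr[0]=3
Ev 9: PC=6 idx=0 pred=T actual=N -> ctr[0]=2
Ev 10: PC=6 idx=0 pred=T actual=T -> ctr[0]=3
Ev 11: PC=6 idx=0 pred=T actual=T -> ctr[0]=3
Ev 12: PC=6 idx=0 pred=T actual=T -> ctr[0]=3
Ev 13: PC=4 idx=0 pred=T actual=N -> ctr[0]=2
Ev 14: PC=6 idx=0 pred=T actual=T -> ctr[0]=3

Answer: N N N N N N N T T T T T T T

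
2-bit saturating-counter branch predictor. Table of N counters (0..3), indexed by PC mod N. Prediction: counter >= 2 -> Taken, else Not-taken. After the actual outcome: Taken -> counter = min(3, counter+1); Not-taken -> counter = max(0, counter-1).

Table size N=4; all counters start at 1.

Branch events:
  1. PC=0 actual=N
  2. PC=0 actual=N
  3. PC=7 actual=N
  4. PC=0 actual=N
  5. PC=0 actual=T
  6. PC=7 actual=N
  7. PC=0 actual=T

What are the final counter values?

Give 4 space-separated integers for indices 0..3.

Ev 1: PC=0 idx=0 pred=N actual=N -> ctr[0]=0
Ev 2: PC=0 idx=0 pred=N actual=N -> ctr[0]=0
Ev 3: PC=7 idx=3 pred=N actual=N -> ctr[3]=0
Ev 4: PC=0 idx=0 pred=N actual=N -> ctr[0]=0
Ev 5: PC=0 idx=0 pred=N actual=T -> ctr[0]=1
Ev 6: PC=7 idx=3 pred=N actual=N -> ctr[3]=0
Ev 7: PC=0 idx=0 pred=N actual=T -> ctr[0]=2

Answer: 2 1 1 0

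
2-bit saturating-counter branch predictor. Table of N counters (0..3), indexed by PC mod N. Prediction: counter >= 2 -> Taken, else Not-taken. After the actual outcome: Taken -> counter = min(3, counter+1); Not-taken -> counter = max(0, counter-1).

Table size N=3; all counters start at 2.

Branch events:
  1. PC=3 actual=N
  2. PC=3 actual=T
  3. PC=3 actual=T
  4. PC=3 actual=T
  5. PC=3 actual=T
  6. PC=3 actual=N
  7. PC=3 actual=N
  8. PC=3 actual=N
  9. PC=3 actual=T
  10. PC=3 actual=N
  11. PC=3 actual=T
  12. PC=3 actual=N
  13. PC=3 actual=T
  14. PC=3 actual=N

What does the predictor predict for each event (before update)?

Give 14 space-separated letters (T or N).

Answer: T N T T T T T N N N N N N N

Derivation:
Ev 1: PC=3 idx=0 pred=T actual=N -> ctr[0]=1
Ev 2: PC=3 idx=0 pred=N actual=T -> ctr[0]=2
Ev 3: PC=3 idx=0 pred=T actual=T -> ctr[0]=3
Ev 4: PC=3 idx=0 pred=T actual=T -> ctr[0]=3
Ev 5: PC=3 idx=0 pred=T actual=T -> ctr[0]=3
Ev 6: PC=3 idx=0 pred=T actual=N -> ctr[0]=2
Ev 7: PC=3 idx=0 pred=T actual=N -> ctr[0]=1
Ev 8: PC=3 idx=0 pred=N actual=N -> ctr[0]=0
Ev 9: PC=3 idx=0 pred=N actual=T -> ctr[0]=1
Ev 10: PC=3 idx=0 pred=N actual=N -> ctr[0]=0
Ev 11: PC=3 idx=0 pred=N actual=T -> ctr[0]=1
Ev 12: PC=3 idx=0 pred=N actual=N -> ctr[0]=0
Ev 13: PC=3 idx=0 pred=N actual=T -> ctr[0]=1
Ev 14: PC=3 idx=0 pred=N actual=N -> ctr[0]=0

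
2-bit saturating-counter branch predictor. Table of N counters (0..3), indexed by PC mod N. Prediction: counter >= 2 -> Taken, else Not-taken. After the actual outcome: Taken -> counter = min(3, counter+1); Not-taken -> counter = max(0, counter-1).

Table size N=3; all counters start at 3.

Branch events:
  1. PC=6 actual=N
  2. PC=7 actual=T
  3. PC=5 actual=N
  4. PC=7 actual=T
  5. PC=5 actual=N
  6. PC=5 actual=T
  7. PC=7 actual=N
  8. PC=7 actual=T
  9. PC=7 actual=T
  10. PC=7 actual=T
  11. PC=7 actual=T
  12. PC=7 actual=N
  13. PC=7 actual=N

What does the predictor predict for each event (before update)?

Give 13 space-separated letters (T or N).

Ev 1: PC=6 idx=0 pred=T actual=N -> ctr[0]=2
Ev 2: PC=7 idx=1 pred=T actual=T -> ctr[1]=3
Ev 3: PC=5 idx=2 pred=T actual=N -> ctr[2]=2
Ev 4: PC=7 idx=1 pred=T actual=T -> ctr[1]=3
Ev 5: PC=5 idx=2 pred=T actual=N -> ctr[2]=1
Ev 6: PC=5 idx=2 pred=N actual=T -> ctr[2]=2
Ev 7: PC=7 idx=1 pred=T actual=N -> ctr[1]=2
Ev 8: PC=7 idx=1 pred=T actual=T -> ctr[1]=3
Ev 9: PC=7 idx=1 pred=T actual=T -> ctr[1]=3
Ev 10: PC=7 idx=1 pred=T actual=T -> ctr[1]=3
Ev 11: PC=7 idx=1 pred=T actual=T -> ctr[1]=3
Ev 12: PC=7 idx=1 pred=T actual=N -> ctr[1]=2
Ev 13: PC=7 idx=1 pred=T actual=N -> ctr[1]=1

Answer: T T T T T N T T T T T T T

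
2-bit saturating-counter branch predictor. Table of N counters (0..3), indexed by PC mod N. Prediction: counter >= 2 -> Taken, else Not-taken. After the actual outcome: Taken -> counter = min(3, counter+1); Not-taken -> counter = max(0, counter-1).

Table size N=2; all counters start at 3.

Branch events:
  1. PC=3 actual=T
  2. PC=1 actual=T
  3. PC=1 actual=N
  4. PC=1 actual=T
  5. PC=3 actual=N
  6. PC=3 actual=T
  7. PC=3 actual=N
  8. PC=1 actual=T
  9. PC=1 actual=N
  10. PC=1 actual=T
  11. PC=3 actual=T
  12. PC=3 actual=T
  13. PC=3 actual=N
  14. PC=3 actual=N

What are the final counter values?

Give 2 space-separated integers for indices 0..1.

Answer: 3 1

Derivation:
Ev 1: PC=3 idx=1 pred=T actual=T -> ctr[1]=3
Ev 2: PC=1 idx=1 pred=T actual=T -> ctr[1]=3
Ev 3: PC=1 idx=1 pred=T actual=N -> ctr[1]=2
Ev 4: PC=1 idx=1 pred=T actual=T -> ctr[1]=3
Ev 5: PC=3 idx=1 pred=T actual=N -> ctr[1]=2
Ev 6: PC=3 idx=1 pred=T actual=T -> ctr[1]=3
Ev 7: PC=3 idx=1 pred=T actual=N -> ctr[1]=2
Ev 8: PC=1 idx=1 pred=T actual=T -> ctr[1]=3
Ev 9: PC=1 idx=1 pred=T actual=N -> ctr[1]=2
Ev 10: PC=1 idx=1 pred=T actual=T -> ctr[1]=3
Ev 11: PC=3 idx=1 pred=T actual=T -> ctr[1]=3
Ev 12: PC=3 idx=1 pred=T actual=T -> ctr[1]=3
Ev 13: PC=3 idx=1 pred=T actual=N -> ctr[1]=2
Ev 14: PC=3 idx=1 pred=T actual=N -> ctr[1]=1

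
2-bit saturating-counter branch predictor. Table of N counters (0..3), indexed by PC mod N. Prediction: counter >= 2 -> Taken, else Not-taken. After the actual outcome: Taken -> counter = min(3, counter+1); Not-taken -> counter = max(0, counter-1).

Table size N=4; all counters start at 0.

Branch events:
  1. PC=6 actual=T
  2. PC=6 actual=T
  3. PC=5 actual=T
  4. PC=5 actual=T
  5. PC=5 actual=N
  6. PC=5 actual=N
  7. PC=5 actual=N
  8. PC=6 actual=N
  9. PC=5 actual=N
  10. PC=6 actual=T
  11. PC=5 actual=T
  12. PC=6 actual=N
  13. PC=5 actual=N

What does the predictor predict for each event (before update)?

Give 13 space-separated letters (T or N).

Answer: N N N N T N N T N N N T N

Derivation:
Ev 1: PC=6 idx=2 pred=N actual=T -> ctr[2]=1
Ev 2: PC=6 idx=2 pred=N actual=T -> ctr[2]=2
Ev 3: PC=5 idx=1 pred=N actual=T -> ctr[1]=1
Ev 4: PC=5 idx=1 pred=N actual=T -> ctr[1]=2
Ev 5: PC=5 idx=1 pred=T actual=N -> ctr[1]=1
Ev 6: PC=5 idx=1 pred=N actual=N -> ctr[1]=0
Ev 7: PC=5 idx=1 pred=N actual=N -> ctr[1]=0
Ev 8: PC=6 idx=2 pred=T actual=N -> ctr[2]=1
Ev 9: PC=5 idx=1 pred=N actual=N -> ctr[1]=0
Ev 10: PC=6 idx=2 pred=N actual=T -> ctr[2]=2
Ev 11: PC=5 idx=1 pred=N actual=T -> ctr[1]=1
Ev 12: PC=6 idx=2 pred=T actual=N -> ctr[2]=1
Ev 13: PC=5 idx=1 pred=N actual=N -> ctr[1]=0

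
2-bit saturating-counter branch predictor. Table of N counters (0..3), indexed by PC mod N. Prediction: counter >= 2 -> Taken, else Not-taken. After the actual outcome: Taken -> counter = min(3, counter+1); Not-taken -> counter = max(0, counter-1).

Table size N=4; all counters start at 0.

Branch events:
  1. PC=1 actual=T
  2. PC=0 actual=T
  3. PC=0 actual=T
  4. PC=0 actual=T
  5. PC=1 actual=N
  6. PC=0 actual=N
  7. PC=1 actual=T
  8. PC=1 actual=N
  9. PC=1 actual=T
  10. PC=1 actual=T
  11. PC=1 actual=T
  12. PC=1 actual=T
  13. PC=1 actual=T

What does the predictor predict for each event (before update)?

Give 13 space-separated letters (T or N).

Ev 1: PC=1 idx=1 pred=N actual=T -> ctr[1]=1
Ev 2: PC=0 idx=0 pred=N actual=T -> ctr[0]=1
Ev 3: PC=0 idx=0 pred=N actual=T -> ctr[0]=2
Ev 4: PC=0 idx=0 pred=T actual=T -> ctr[0]=3
Ev 5: PC=1 idx=1 pred=N actual=N -> ctr[1]=0
Ev 6: PC=0 idx=0 pred=T actual=N -> ctr[0]=2
Ev 7: PC=1 idx=1 pred=N actual=T -> ctr[1]=1
Ev 8: PC=1 idx=1 pred=N actual=N -> ctr[1]=0
Ev 9: PC=1 idx=1 pred=N actual=T -> ctr[1]=1
Ev 10: PC=1 idx=1 pred=N actual=T -> ctr[1]=2
Ev 11: PC=1 idx=1 pred=T actual=T -> ctr[1]=3
Ev 12: PC=1 idx=1 pred=T actual=T -> ctr[1]=3
Ev 13: PC=1 idx=1 pred=T actual=T -> ctr[1]=3

Answer: N N N T N T N N N N T T T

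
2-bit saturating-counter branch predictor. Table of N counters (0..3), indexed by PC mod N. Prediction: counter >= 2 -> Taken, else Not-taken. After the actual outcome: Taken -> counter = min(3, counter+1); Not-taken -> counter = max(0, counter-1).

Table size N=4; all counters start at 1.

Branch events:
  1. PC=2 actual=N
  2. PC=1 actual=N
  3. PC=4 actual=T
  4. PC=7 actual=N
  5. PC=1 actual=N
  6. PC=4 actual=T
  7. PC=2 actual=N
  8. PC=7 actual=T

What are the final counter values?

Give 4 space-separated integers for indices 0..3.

Ev 1: PC=2 idx=2 pred=N actual=N -> ctr[2]=0
Ev 2: PC=1 idx=1 pred=N actual=N -> ctr[1]=0
Ev 3: PC=4 idx=0 pred=N actual=T -> ctr[0]=2
Ev 4: PC=7 idx=3 pred=N actual=N -> ctr[3]=0
Ev 5: PC=1 idx=1 pred=N actual=N -> ctr[1]=0
Ev 6: PC=4 idx=0 pred=T actual=T -> ctr[0]=3
Ev 7: PC=2 idx=2 pred=N actual=N -> ctr[2]=0
Ev 8: PC=7 idx=3 pred=N actual=T -> ctr[3]=1

Answer: 3 0 0 1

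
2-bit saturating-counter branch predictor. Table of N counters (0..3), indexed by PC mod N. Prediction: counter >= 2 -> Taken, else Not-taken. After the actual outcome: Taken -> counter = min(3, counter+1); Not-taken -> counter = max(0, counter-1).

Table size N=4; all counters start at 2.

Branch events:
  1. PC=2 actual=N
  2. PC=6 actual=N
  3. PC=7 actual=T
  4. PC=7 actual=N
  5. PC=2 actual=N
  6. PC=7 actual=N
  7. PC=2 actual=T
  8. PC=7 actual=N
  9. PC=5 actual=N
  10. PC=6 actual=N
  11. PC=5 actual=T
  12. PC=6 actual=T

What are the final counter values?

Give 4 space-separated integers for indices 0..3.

Ev 1: PC=2 idx=2 pred=T actual=N -> ctr[2]=1
Ev 2: PC=6 idx=2 pred=N actual=N -> ctr[2]=0
Ev 3: PC=7 idx=3 pred=T actual=T -> ctr[3]=3
Ev 4: PC=7 idx=3 pred=T actual=N -> ctr[3]=2
Ev 5: PC=2 idx=2 pred=N actual=N -> ctr[2]=0
Ev 6: PC=7 idx=3 pred=T actual=N -> ctr[3]=1
Ev 7: PC=2 idx=2 pred=N actual=T -> ctr[2]=1
Ev 8: PC=7 idx=3 pred=N actual=N -> ctr[3]=0
Ev 9: PC=5 idx=1 pred=T actual=N -> ctr[1]=1
Ev 10: PC=6 idx=2 pred=N actual=N -> ctr[2]=0
Ev 11: PC=5 idx=1 pred=N actual=T -> ctr[1]=2
Ev 12: PC=6 idx=2 pred=N actual=T -> ctr[2]=1

Answer: 2 2 1 0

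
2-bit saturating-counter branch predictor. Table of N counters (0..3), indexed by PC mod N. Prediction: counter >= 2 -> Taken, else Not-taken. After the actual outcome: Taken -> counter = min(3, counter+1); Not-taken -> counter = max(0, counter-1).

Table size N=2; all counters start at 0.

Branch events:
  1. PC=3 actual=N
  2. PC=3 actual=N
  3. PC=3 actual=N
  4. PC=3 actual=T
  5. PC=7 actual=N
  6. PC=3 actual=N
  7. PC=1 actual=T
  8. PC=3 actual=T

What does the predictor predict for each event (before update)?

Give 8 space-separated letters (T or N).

Ev 1: PC=3 idx=1 pred=N actual=N -> ctr[1]=0
Ev 2: PC=3 idx=1 pred=N actual=N -> ctr[1]=0
Ev 3: PC=3 idx=1 pred=N actual=N -> ctr[1]=0
Ev 4: PC=3 idx=1 pred=N actual=T -> ctr[1]=1
Ev 5: PC=7 idx=1 pred=N actual=N -> ctr[1]=0
Ev 6: PC=3 idx=1 pred=N actual=N -> ctr[1]=0
Ev 7: PC=1 idx=1 pred=N actual=T -> ctr[1]=1
Ev 8: PC=3 idx=1 pred=N actual=T -> ctr[1]=2

Answer: N N N N N N N N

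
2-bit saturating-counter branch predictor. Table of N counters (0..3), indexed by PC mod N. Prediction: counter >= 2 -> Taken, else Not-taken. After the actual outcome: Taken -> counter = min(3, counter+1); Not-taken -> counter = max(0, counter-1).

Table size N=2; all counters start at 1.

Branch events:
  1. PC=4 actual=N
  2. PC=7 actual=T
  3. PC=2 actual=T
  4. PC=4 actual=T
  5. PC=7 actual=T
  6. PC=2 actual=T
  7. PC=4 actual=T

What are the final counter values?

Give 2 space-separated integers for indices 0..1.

Answer: 3 3

Derivation:
Ev 1: PC=4 idx=0 pred=N actual=N -> ctr[0]=0
Ev 2: PC=7 idx=1 pred=N actual=T -> ctr[1]=2
Ev 3: PC=2 idx=0 pred=N actual=T -> ctr[0]=1
Ev 4: PC=4 idx=0 pred=N actual=T -> ctr[0]=2
Ev 5: PC=7 idx=1 pred=T actual=T -> ctr[1]=3
Ev 6: PC=2 idx=0 pred=T actual=T -> ctr[0]=3
Ev 7: PC=4 idx=0 pred=T actual=T -> ctr[0]=3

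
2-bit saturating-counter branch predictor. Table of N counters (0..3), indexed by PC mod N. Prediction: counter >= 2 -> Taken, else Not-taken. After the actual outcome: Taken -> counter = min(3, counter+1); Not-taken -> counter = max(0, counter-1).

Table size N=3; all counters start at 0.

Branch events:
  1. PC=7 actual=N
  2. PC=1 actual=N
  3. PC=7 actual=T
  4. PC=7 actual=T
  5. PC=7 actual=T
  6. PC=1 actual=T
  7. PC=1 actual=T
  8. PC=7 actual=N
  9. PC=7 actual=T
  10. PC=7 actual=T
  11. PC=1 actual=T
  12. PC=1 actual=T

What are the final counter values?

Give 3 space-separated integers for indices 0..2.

Ev 1: PC=7 idx=1 pred=N actual=N -> ctr[1]=0
Ev 2: PC=1 idx=1 pred=N actual=N -> ctr[1]=0
Ev 3: PC=7 idx=1 pred=N actual=T -> ctr[1]=1
Ev 4: PC=7 idx=1 pred=N actual=T -> ctr[1]=2
Ev 5: PC=7 idx=1 pred=T actual=T -> ctr[1]=3
Ev 6: PC=1 idx=1 pred=T actual=T -> ctr[1]=3
Ev 7: PC=1 idx=1 pred=T actual=T -> ctr[1]=3
Ev 8: PC=7 idx=1 pred=T actual=N -> ctr[1]=2
Ev 9: PC=7 idx=1 pred=T actual=T -> ctr[1]=3
Ev 10: PC=7 idx=1 pred=T actual=T -> ctr[1]=3
Ev 11: PC=1 idx=1 pred=T actual=T -> ctr[1]=3
Ev 12: PC=1 idx=1 pred=T actual=T -> ctr[1]=3

Answer: 0 3 0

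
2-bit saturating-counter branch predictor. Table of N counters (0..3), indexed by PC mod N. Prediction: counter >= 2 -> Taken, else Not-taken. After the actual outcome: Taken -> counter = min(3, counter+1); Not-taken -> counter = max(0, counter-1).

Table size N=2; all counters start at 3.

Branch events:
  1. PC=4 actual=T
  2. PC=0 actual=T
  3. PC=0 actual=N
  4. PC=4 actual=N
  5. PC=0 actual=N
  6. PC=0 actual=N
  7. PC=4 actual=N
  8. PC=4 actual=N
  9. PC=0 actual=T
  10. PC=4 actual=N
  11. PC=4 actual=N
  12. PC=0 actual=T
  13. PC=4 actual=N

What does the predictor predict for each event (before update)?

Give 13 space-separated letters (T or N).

Answer: T T T T N N N N N N N N N

Derivation:
Ev 1: PC=4 idx=0 pred=T actual=T -> ctr[0]=3
Ev 2: PC=0 idx=0 pred=T actual=T -> ctr[0]=3
Ev 3: PC=0 idx=0 pred=T actual=N -> ctr[0]=2
Ev 4: PC=4 idx=0 pred=T actual=N -> ctr[0]=1
Ev 5: PC=0 idx=0 pred=N actual=N -> ctr[0]=0
Ev 6: PC=0 idx=0 pred=N actual=N -> ctr[0]=0
Ev 7: PC=4 idx=0 pred=N actual=N -> ctr[0]=0
Ev 8: PC=4 idx=0 pred=N actual=N -> ctr[0]=0
Ev 9: PC=0 idx=0 pred=N actual=T -> ctr[0]=1
Ev 10: PC=4 idx=0 pred=N actual=N -> ctr[0]=0
Ev 11: PC=4 idx=0 pred=N actual=N -> ctr[0]=0
Ev 12: PC=0 idx=0 pred=N actual=T -> ctr[0]=1
Ev 13: PC=4 idx=0 pred=N actual=N -> ctr[0]=0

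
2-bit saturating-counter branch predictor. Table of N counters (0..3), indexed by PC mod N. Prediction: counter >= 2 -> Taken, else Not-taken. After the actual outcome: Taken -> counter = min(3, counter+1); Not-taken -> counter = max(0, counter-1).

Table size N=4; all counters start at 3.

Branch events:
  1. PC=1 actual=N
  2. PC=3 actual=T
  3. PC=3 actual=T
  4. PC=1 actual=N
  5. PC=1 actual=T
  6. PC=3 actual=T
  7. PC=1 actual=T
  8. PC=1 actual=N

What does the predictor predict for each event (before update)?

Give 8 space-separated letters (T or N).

Answer: T T T T N T T T

Derivation:
Ev 1: PC=1 idx=1 pred=T actual=N -> ctr[1]=2
Ev 2: PC=3 idx=3 pred=T actual=T -> ctr[3]=3
Ev 3: PC=3 idx=3 pred=T actual=T -> ctr[3]=3
Ev 4: PC=1 idx=1 pred=T actual=N -> ctr[1]=1
Ev 5: PC=1 idx=1 pred=N actual=T -> ctr[1]=2
Ev 6: PC=3 idx=3 pred=T actual=T -> ctr[3]=3
Ev 7: PC=1 idx=1 pred=T actual=T -> ctr[1]=3
Ev 8: PC=1 idx=1 pred=T actual=N -> ctr[1]=2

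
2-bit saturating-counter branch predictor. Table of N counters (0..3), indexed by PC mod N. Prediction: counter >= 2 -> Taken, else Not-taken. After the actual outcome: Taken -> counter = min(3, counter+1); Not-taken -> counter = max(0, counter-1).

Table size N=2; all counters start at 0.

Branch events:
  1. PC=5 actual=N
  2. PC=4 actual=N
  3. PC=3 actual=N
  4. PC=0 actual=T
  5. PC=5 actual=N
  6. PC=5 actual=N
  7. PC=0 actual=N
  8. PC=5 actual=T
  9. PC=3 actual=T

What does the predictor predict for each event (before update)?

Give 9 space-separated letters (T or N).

Ev 1: PC=5 idx=1 pred=N actual=N -> ctr[1]=0
Ev 2: PC=4 idx=0 pred=N actual=N -> ctr[0]=0
Ev 3: PC=3 idx=1 pred=N actual=N -> ctr[1]=0
Ev 4: PC=0 idx=0 pred=N actual=T -> ctr[0]=1
Ev 5: PC=5 idx=1 pred=N actual=N -> ctr[1]=0
Ev 6: PC=5 idx=1 pred=N actual=N -> ctr[1]=0
Ev 7: PC=0 idx=0 pred=N actual=N -> ctr[0]=0
Ev 8: PC=5 idx=1 pred=N actual=T -> ctr[1]=1
Ev 9: PC=3 idx=1 pred=N actual=T -> ctr[1]=2

Answer: N N N N N N N N N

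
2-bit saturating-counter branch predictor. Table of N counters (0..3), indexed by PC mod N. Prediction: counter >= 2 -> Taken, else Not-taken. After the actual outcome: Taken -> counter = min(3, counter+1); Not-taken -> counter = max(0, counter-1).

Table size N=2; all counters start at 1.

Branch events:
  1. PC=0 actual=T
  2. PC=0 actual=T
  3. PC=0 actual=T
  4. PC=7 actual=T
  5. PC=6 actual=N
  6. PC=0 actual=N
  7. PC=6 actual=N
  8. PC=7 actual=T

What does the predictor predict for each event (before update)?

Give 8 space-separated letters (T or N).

Ev 1: PC=0 idx=0 pred=N actual=T -> ctr[0]=2
Ev 2: PC=0 idx=0 pred=T actual=T -> ctr[0]=3
Ev 3: PC=0 idx=0 pred=T actual=T -> ctr[0]=3
Ev 4: PC=7 idx=1 pred=N actual=T -> ctr[1]=2
Ev 5: PC=6 idx=0 pred=T actual=N -> ctr[0]=2
Ev 6: PC=0 idx=0 pred=T actual=N -> ctr[0]=1
Ev 7: PC=6 idx=0 pred=N actual=N -> ctr[0]=0
Ev 8: PC=7 idx=1 pred=T actual=T -> ctr[1]=3

Answer: N T T N T T N T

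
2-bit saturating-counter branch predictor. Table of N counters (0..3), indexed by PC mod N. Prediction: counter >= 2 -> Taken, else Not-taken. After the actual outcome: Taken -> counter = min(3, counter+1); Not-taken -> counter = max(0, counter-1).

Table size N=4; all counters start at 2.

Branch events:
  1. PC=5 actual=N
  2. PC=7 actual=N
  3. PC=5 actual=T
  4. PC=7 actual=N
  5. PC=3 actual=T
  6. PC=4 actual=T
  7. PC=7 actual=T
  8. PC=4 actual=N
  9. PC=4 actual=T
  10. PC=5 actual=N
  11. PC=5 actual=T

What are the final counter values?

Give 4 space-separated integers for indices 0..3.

Ev 1: PC=5 idx=1 pred=T actual=N -> ctr[1]=1
Ev 2: PC=7 idx=3 pred=T actual=N -> ctr[3]=1
Ev 3: PC=5 idx=1 pred=N actual=T -> ctr[1]=2
Ev 4: PC=7 idx=3 pred=N actual=N -> ctr[3]=0
Ev 5: PC=3 idx=3 pred=N actual=T -> ctr[3]=1
Ev 6: PC=4 idx=0 pred=T actual=T -> ctr[0]=3
Ev 7: PC=7 idx=3 pred=N actual=T -> ctr[3]=2
Ev 8: PC=4 idx=0 pred=T actual=N -> ctr[0]=2
Ev 9: PC=4 idx=0 pred=T actual=T -> ctr[0]=3
Ev 10: PC=5 idx=1 pred=T actual=N -> ctr[1]=1
Ev 11: PC=5 idx=1 pred=N actual=T -> ctr[1]=2

Answer: 3 2 2 2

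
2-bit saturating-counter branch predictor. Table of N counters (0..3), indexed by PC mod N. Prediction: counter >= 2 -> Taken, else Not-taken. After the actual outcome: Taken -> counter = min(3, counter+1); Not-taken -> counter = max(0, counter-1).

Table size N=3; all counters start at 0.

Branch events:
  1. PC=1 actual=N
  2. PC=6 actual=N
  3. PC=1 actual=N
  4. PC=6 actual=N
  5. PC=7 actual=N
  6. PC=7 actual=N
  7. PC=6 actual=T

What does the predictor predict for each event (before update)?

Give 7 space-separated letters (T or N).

Answer: N N N N N N N

Derivation:
Ev 1: PC=1 idx=1 pred=N actual=N -> ctr[1]=0
Ev 2: PC=6 idx=0 pred=N actual=N -> ctr[0]=0
Ev 3: PC=1 idx=1 pred=N actual=N -> ctr[1]=0
Ev 4: PC=6 idx=0 pred=N actual=N -> ctr[0]=0
Ev 5: PC=7 idx=1 pred=N actual=N -> ctr[1]=0
Ev 6: PC=7 idx=1 pred=N actual=N -> ctr[1]=0
Ev 7: PC=6 idx=0 pred=N actual=T -> ctr[0]=1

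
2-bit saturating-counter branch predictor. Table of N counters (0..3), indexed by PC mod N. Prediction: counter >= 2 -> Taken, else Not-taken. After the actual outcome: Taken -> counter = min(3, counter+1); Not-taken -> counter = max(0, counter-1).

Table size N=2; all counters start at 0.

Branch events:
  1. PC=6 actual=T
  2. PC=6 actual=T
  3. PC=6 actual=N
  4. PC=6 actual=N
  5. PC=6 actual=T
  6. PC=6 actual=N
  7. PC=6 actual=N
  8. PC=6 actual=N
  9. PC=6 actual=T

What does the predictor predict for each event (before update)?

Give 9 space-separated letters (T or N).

Answer: N N T N N N N N N

Derivation:
Ev 1: PC=6 idx=0 pred=N actual=T -> ctr[0]=1
Ev 2: PC=6 idx=0 pred=N actual=T -> ctr[0]=2
Ev 3: PC=6 idx=0 pred=T actual=N -> ctr[0]=1
Ev 4: PC=6 idx=0 pred=N actual=N -> ctr[0]=0
Ev 5: PC=6 idx=0 pred=N actual=T -> ctr[0]=1
Ev 6: PC=6 idx=0 pred=N actual=N -> ctr[0]=0
Ev 7: PC=6 idx=0 pred=N actual=N -> ctr[0]=0
Ev 8: PC=6 idx=0 pred=N actual=N -> ctr[0]=0
Ev 9: PC=6 idx=0 pred=N actual=T -> ctr[0]=1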